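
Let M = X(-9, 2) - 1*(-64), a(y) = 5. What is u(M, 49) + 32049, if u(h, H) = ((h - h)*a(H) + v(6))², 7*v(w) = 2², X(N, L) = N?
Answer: 1570417/49 ≈ 32049.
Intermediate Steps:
M = 55 (M = -9 - 1*(-64) = -9 + 64 = 55)
v(w) = 4/7 (v(w) = (⅐)*2² = (⅐)*4 = 4/7)
u(h, H) = 16/49 (u(h, H) = ((h - h)*5 + 4/7)² = (0*5 + 4/7)² = (0 + 4/7)² = (4/7)² = 16/49)
u(M, 49) + 32049 = 16/49 + 32049 = 1570417/49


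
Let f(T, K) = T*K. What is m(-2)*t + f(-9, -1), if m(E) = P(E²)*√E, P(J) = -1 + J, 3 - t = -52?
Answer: 9 + 165*I*√2 ≈ 9.0 + 233.35*I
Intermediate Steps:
t = 55 (t = 3 - 1*(-52) = 3 + 52 = 55)
f(T, K) = K*T
m(E) = √E*(-1 + E²) (m(E) = (-1 + E²)*√E = √E*(-1 + E²))
m(-2)*t + f(-9, -1) = (√(-2)*(-1 + (-2)²))*55 - 1*(-9) = ((I*√2)*(-1 + 4))*55 + 9 = ((I*√2)*3)*55 + 9 = (3*I*√2)*55 + 9 = 165*I*√2 + 9 = 9 + 165*I*√2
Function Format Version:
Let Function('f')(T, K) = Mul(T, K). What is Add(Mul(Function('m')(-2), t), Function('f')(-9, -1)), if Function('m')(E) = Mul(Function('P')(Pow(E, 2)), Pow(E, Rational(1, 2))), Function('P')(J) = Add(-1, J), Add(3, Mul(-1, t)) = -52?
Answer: Add(9, Mul(165, I, Pow(2, Rational(1, 2)))) ≈ Add(9.0000, Mul(233.35, I))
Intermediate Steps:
t = 55 (t = Add(3, Mul(-1, -52)) = Add(3, 52) = 55)
Function('f')(T, K) = Mul(K, T)
Function('m')(E) = Mul(Pow(E, Rational(1, 2)), Add(-1, Pow(E, 2))) (Function('m')(E) = Mul(Add(-1, Pow(E, 2)), Pow(E, Rational(1, 2))) = Mul(Pow(E, Rational(1, 2)), Add(-1, Pow(E, 2))))
Add(Mul(Function('m')(-2), t), Function('f')(-9, -1)) = Add(Mul(Mul(Pow(-2, Rational(1, 2)), Add(-1, Pow(-2, 2))), 55), Mul(-1, -9)) = Add(Mul(Mul(Mul(I, Pow(2, Rational(1, 2))), Add(-1, 4)), 55), 9) = Add(Mul(Mul(Mul(I, Pow(2, Rational(1, 2))), 3), 55), 9) = Add(Mul(Mul(3, I, Pow(2, Rational(1, 2))), 55), 9) = Add(Mul(165, I, Pow(2, Rational(1, 2))), 9) = Add(9, Mul(165, I, Pow(2, Rational(1, 2))))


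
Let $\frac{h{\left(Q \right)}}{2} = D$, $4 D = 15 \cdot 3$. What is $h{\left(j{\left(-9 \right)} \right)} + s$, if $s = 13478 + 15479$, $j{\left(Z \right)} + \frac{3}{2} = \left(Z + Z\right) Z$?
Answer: $\frac{57959}{2} \approx 28980.0$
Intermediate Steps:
$D = \frac{45}{4}$ ($D = \frac{15 \cdot 3}{4} = \frac{1}{4} \cdot 45 = \frac{45}{4} \approx 11.25$)
$j{\left(Z \right)} = - \frac{3}{2} + 2 Z^{2}$ ($j{\left(Z \right)} = - \frac{3}{2} + \left(Z + Z\right) Z = - \frac{3}{2} + 2 Z Z = - \frac{3}{2} + 2 Z^{2}$)
$h{\left(Q \right)} = \frac{45}{2}$ ($h{\left(Q \right)} = 2 \cdot \frac{45}{4} = \frac{45}{2}$)
$s = 28957$
$h{\left(j{\left(-9 \right)} \right)} + s = \frac{45}{2} + 28957 = \frac{57959}{2}$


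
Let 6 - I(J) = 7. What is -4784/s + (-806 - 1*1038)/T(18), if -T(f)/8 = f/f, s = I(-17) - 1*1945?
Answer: 453337/1946 ≈ 232.96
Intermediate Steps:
I(J) = -1 (I(J) = 6 - 1*7 = 6 - 7 = -1)
s = -1946 (s = -1 - 1*1945 = -1 - 1945 = -1946)
T(f) = -8 (T(f) = -8*f/f = -8*1 = -8)
-4784/s + (-806 - 1*1038)/T(18) = -4784/(-1946) + (-806 - 1*1038)/(-8) = -4784*(-1/1946) + (-806 - 1038)*(-1/8) = 2392/973 - 1844*(-1/8) = 2392/973 + 461/2 = 453337/1946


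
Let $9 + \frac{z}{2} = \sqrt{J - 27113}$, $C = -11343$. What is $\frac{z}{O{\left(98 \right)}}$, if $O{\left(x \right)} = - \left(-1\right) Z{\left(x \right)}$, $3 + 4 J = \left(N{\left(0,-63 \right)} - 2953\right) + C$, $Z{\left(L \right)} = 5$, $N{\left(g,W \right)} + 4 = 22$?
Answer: $- \frac{18}{5} + \frac{3 i \sqrt{13637}}{5} \approx -3.6 + 70.067 i$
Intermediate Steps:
$N{\left(g,W \right)} = 18$ ($N{\left(g,W \right)} = -4 + 22 = 18$)
$J = - \frac{14281}{4}$ ($J = - \frac{3}{4} + \frac{\left(18 - 2953\right) - 11343}{4} = - \frac{3}{4} + \frac{-2935 - 11343}{4} = - \frac{3}{4} + \frac{1}{4} \left(-14278\right) = - \frac{3}{4} - \frac{7139}{2} = - \frac{14281}{4} \approx -3570.3$)
$O{\left(x \right)} = 5$ ($O{\left(x \right)} = - \left(-1\right) 5 = \left(-1\right) \left(-5\right) = 5$)
$z = -18 + 3 i \sqrt{13637}$ ($z = -18 + 2 \sqrt{- \frac{14281}{4} - 27113} = -18 + 2 \sqrt{- \frac{122733}{4}} = -18 + 2 \frac{3 i \sqrt{13637}}{2} = -18 + 3 i \sqrt{13637} \approx -18.0 + 350.33 i$)
$\frac{z}{O{\left(98 \right)}} = \frac{-18 + 3 i \sqrt{13637}}{5} = \left(-18 + 3 i \sqrt{13637}\right) \frac{1}{5} = - \frac{18}{5} + \frac{3 i \sqrt{13637}}{5}$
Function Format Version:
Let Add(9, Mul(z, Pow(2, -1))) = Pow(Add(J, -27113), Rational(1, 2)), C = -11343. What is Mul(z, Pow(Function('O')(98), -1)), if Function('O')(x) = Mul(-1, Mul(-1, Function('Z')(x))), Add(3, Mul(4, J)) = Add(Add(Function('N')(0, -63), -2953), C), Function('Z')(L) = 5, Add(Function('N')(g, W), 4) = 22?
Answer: Add(Rational(-18, 5), Mul(Rational(3, 5), I, Pow(13637, Rational(1, 2)))) ≈ Add(-3.6000, Mul(70.067, I))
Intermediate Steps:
Function('N')(g, W) = 18 (Function('N')(g, W) = Add(-4, 22) = 18)
J = Rational(-14281, 4) (J = Add(Rational(-3, 4), Mul(Rational(1, 4), Add(Add(18, -2953), -11343))) = Add(Rational(-3, 4), Mul(Rational(1, 4), Add(-2935, -11343))) = Add(Rational(-3, 4), Mul(Rational(1, 4), -14278)) = Add(Rational(-3, 4), Rational(-7139, 2)) = Rational(-14281, 4) ≈ -3570.3)
Function('O')(x) = 5 (Function('O')(x) = Mul(-1, Mul(-1, 5)) = Mul(-1, -5) = 5)
z = Add(-18, Mul(3, I, Pow(13637, Rational(1, 2)))) (z = Add(-18, Mul(2, Pow(Add(Rational(-14281, 4), -27113), Rational(1, 2)))) = Add(-18, Mul(2, Pow(Rational(-122733, 4), Rational(1, 2)))) = Add(-18, Mul(2, Mul(Rational(3, 2), I, Pow(13637, Rational(1, 2))))) = Add(-18, Mul(3, I, Pow(13637, Rational(1, 2)))) ≈ Add(-18.000, Mul(350.33, I)))
Mul(z, Pow(Function('O')(98), -1)) = Mul(Add(-18, Mul(3, I, Pow(13637, Rational(1, 2)))), Pow(5, -1)) = Mul(Add(-18, Mul(3, I, Pow(13637, Rational(1, 2)))), Rational(1, 5)) = Add(Rational(-18, 5), Mul(Rational(3, 5), I, Pow(13637, Rational(1, 2))))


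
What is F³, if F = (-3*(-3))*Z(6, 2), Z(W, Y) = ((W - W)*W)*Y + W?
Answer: 157464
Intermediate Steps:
Z(W, Y) = W (Z(W, Y) = (0*W)*Y + W = 0*Y + W = 0 + W = W)
F = 54 (F = -3*(-3)*6 = 9*6 = 54)
F³ = 54³ = 157464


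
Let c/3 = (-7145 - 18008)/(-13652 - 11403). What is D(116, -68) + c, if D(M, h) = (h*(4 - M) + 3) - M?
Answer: 188063124/25055 ≈ 7506.0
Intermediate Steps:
D(M, h) = 3 - M + h*(4 - M) (D(M, h) = (3 + h*(4 - M)) - M = 3 - M + h*(4 - M))
c = 75459/25055 (c = 3*((-7145 - 18008)/(-13652 - 11403)) = 3*(-25153/(-25055)) = 3*(-25153*(-1/25055)) = 3*(25153/25055) = 75459/25055 ≈ 3.0117)
D(116, -68) + c = (3 - 1*116 + 4*(-68) - 1*116*(-68)) + 75459/25055 = (3 - 116 - 272 + 7888) + 75459/25055 = 7503 + 75459/25055 = 188063124/25055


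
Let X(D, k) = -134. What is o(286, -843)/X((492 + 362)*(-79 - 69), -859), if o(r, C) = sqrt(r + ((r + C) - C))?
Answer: -sqrt(143)/67 ≈ -0.17848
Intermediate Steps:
o(r, C) = sqrt(2)*sqrt(r) (o(r, C) = sqrt(r + ((C + r) - C)) = sqrt(r + r) = sqrt(2*r) = sqrt(2)*sqrt(r))
o(286, -843)/X((492 + 362)*(-79 - 69), -859) = (sqrt(2)*sqrt(286))/(-134) = (2*sqrt(143))*(-1/134) = -sqrt(143)/67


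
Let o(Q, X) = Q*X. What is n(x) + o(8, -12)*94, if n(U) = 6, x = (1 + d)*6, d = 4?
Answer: -9018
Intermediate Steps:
x = 30 (x = (1 + 4)*6 = 5*6 = 30)
n(x) + o(8, -12)*94 = 6 + (8*(-12))*94 = 6 - 96*94 = 6 - 9024 = -9018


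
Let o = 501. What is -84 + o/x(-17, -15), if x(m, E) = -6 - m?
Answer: -423/11 ≈ -38.455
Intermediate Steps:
-84 + o/x(-17, -15) = -84 + 501/(-6 - 1*(-17)) = -84 + 501/(-6 + 17) = -84 + 501/11 = -423/11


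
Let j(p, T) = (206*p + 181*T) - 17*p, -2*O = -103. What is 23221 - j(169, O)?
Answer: -36083/2 ≈ -18042.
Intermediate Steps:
O = 103/2 (O = -1/2*(-103) = 103/2 ≈ 51.500)
j(p, T) = 181*T + 189*p (j(p, T) = (181*T + 206*p) - 17*p = 181*T + 189*p)
23221 - j(169, O) = 23221 - (181*(103/2) + 189*169) = 23221 - (18643/2 + 31941) = 23221 - 1*82525/2 = 23221 - 82525/2 = -36083/2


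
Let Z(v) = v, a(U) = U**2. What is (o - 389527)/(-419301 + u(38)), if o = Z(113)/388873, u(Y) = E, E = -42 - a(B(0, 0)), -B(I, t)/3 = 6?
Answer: 151476532958/163197165291 ≈ 0.92818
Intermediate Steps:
B(I, t) = -18 (B(I, t) = -3*6 = -18)
E = -366 (E = -42 - 1*(-18)**2 = -42 - 1*324 = -42 - 324 = -366)
u(Y) = -366
o = 113/388873 ≈ 0.00029058
(o - 389527)/(-419301 + u(38)) = (113/388873 - 389527)/(-419301 - 366) = -151476532958/388873/(-419667) = -151476532958/388873*(-1/419667) = 151476532958/163197165291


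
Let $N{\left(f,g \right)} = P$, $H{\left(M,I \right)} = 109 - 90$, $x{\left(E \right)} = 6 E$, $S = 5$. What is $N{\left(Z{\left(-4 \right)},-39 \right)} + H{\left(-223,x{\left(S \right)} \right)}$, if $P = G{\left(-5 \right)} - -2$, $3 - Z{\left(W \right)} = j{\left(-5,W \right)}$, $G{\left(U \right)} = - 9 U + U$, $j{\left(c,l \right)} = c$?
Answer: $61$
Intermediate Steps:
$H{\left(M,I \right)} = 19$ ($H{\left(M,I \right)} = 109 - 90 = 19$)
$G{\left(U \right)} = - 8 U$
$Z{\left(W \right)} = 8$ ($Z{\left(W \right)} = 3 - -5 = 3 + 5 = 8$)
$P = 42$ ($P = \left(-8\right) \left(-5\right) - -2 = 40 + 2 = 42$)
$N{\left(f,g \right)} = 42$
$N{\left(Z{\left(-4 \right)},-39 \right)} + H{\left(-223,x{\left(S \right)} \right)} = 42 + 19 = 61$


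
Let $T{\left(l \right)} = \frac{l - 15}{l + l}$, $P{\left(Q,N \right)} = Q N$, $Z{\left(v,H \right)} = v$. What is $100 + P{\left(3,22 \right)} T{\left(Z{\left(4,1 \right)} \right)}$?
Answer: $\frac{37}{4} \approx 9.25$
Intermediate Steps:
$P{\left(Q,N \right)} = N Q$
$T{\left(l \right)} = \frac{-15 + l}{2 l}$
$100 + P{\left(3,22 \right)} T{\left(Z{\left(4,1 \right)} \right)} = 100 + 22 \cdot 3 \frac{-15 + 4}{2 \cdot 4} = 100 + 66 \cdot \frac{1}{2} \cdot \frac{1}{4} \left(-11\right) = 100 + 66 \left(- \frac{11}{8}\right) = 100 - \frac{363}{4} = \frac{37}{4}$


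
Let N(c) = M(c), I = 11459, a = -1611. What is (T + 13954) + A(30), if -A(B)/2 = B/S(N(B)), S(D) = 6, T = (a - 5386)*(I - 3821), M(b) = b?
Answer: -53429142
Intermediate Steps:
T = -53443086 (T = (-1611 - 5386)*(11459 - 3821) = -6997*7638 = -53443086)
N(c) = c
A(B) = -B/3 (A(B) = -2*B/6 = -B/3)
(T + 13954) + A(30) = (-53443086 + 13954) - 1/3*30 = -53429132 - 10 = -53429142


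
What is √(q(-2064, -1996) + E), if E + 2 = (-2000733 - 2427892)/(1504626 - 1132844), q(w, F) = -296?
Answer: I*√42836596005902/371782 ≈ 17.604*I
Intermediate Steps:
E = -5172189/371782 (E = -2 + (-2000733 - 2427892)/(1504626 - 1132844) = -2 - 4428625/371782 = -5172189/371782 ≈ -13.912)
√(q(-2064, -1996) + E) = √(-296 - 5172189/371782) = √(-115219661/371782) = I*√42836596005902/371782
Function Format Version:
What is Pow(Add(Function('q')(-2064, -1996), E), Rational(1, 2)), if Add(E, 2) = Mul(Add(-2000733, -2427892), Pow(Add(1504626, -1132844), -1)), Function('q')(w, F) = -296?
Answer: Mul(Rational(1, 371782), I, Pow(42836596005902, Rational(1, 2))) ≈ Mul(17.604, I)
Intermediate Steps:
E = Rational(-5172189, 371782) (E = Add(-2, Mul(Add(-2000733, -2427892), Pow(Add(1504626, -1132844), -1))) = Add(-2, Mul(-4428625, Pow(371782, -1))) = Add(-2, Mul(-4428625, Rational(1, 371782))) = Add(-2, Rational(-4428625, 371782)) = Rational(-5172189, 371782) ≈ -13.912)
Pow(Add(Function('q')(-2064, -1996), E), Rational(1, 2)) = Pow(Add(-296, Rational(-5172189, 371782)), Rational(1, 2)) = Pow(Rational(-115219661, 371782), Rational(1, 2)) = Mul(Rational(1, 371782), I, Pow(42836596005902, Rational(1, 2)))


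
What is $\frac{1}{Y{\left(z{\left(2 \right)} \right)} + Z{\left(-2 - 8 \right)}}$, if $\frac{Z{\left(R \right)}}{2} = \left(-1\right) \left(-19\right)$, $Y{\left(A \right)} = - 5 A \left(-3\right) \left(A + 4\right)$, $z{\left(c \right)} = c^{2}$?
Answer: $\frac{1}{518} \approx 0.0019305$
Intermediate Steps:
$Y{\left(A \right)} = 15 A \left(4 + A\right)$ ($Y{\left(A \right)} = - 5 \left(- 3 A\right) \left(4 + A\right) = 15 A \left(4 + A\right)$)
$Z{\left(R \right)} = 38$ ($Z{\left(R \right)} = 2 \left(\left(-1\right) \left(-19\right)\right) = 2 \cdot 19 = 38$)
$\frac{1}{Y{\left(z{\left(2 \right)} \right)} + Z{\left(-2 - 8 \right)}} = \frac{1}{15 \cdot 2^{2} \left(4 + 2^{2}\right) + 38} = \frac{1}{15 \cdot 4 \left(4 + 4\right) + 38} = \frac{1}{15 \cdot 4 \cdot 8 + 38} = \frac{1}{480 + 38} = \frac{1}{518}$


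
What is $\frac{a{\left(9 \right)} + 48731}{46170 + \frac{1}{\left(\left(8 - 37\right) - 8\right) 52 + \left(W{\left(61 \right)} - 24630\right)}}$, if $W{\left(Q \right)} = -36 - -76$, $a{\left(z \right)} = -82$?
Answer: $\frac{1289879586}{1224151379} \approx 1.0537$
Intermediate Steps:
$W{\left(Q \right)} = 40$ ($W{\left(Q \right)} = -36 + 76 = 40$)
$\frac{a{\left(9 \right)} + 48731}{46170 + \frac{1}{\left(\left(8 - 37\right) - 8\right) 52 + \left(W{\left(61 \right)} - 24630\right)}} = \frac{-82 + 48731}{46170 + \frac{1}{\left(\left(8 - 37\right) - 8\right) 52 + \left(40 - 24630\right)}} = \frac{48649}{46170 + \frac{1}{\left(-29 - 8\right) 52 - 24590}} = \frac{48649}{46170 + \frac{1}{\left(-37\right) 52 - 24590}} = \frac{48649}{46170 + \frac{1}{-1924 - 24590}} = \frac{48649}{46170 + \frac{1}{-26514}} = \frac{48649}{46170 - \frac{1}{26514}} = \frac{48649}{\frac{1224151379}{26514}} = 48649 \cdot \frac{26514}{1224151379} = \frac{1289879586}{1224151379}$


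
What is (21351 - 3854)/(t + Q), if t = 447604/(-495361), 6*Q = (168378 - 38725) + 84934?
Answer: 17334662834/35431781761 ≈ 0.48924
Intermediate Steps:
Q = 71529/2 (Q = ((168378 - 38725) + 84934)/6 = (129653 + 84934)/6 = (1/6)*214587 = 71529/2 ≈ 35765.)
t = -447604/495361 (t = 447604*(-1/495361) = -447604/495361 ≈ -0.90359)
(21351 - 3854)/(t + Q) = (21351 - 3854)/(-447604/495361 + 71529/2) = 17497/(35431781761/990722) = 17497*(990722/35431781761) = 17334662834/35431781761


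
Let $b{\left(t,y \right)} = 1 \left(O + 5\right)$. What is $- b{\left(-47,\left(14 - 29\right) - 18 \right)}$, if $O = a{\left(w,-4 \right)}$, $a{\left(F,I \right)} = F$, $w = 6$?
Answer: $-11$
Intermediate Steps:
$O = 6$
$b{\left(t,y \right)} = 11$ ($b{\left(t,y \right)} = 1 \left(6 + 5\right) = 1 \cdot 11 = 11$)
$- b{\left(-47,\left(14 - 29\right) - 18 \right)} = \left(-1\right) 11 = -11$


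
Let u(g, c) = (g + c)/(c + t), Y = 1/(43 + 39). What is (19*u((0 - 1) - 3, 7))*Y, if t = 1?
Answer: 57/656 ≈ 0.086890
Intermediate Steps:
Y = 1/82 ≈ 0.012195
u(g, c) = (c + g)/(1 + c) (u(g, c) = (g + c)/(c + 1) = (c + g)/(1 + c))
(19*u((0 - 1) - 3, 7))*Y = (19*((7 + ((0 - 1) - 3))/(1 + 7)))*(1/82) = (19*((7 + (-1 - 3))/8))*(1/82) = (19*((7 - 4)/8))*(1/82) = (19*((1/8)*3))*(1/82) = (19*(3/8))*(1/82) = (57/8)*(1/82) = 57/656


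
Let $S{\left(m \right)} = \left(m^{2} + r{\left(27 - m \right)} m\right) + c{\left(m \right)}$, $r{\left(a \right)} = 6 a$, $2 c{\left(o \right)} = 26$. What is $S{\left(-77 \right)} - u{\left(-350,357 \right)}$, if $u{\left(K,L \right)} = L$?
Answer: $-42463$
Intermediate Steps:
$c{\left(o \right)} = 13$ ($c{\left(o \right)} = \frac{1}{2} \cdot 26 = 13$)
$S{\left(m \right)} = 13 + m^{2} + m \left(162 - 6 m\right)$ ($S{\left(m \right)} = \left(m^{2} + 6 \left(27 - m\right) m\right) + 13 = \left(m^{2} + \left(162 - 6 m\right) m\right) + 13 = \left(m^{2} + m \left(162 - 6 m\right)\right) + 13 = 13 + m^{2} + m \left(162 - 6 m\right)$)
$S{\left(-77 \right)} - u{\left(-350,357 \right)} = \left(13 - 5 \left(-77\right)^{2} + 162 \left(-77\right)\right) - 357 = \left(13 - 29645 - 12474\right) - 357 = -42106 - 357 = -42463$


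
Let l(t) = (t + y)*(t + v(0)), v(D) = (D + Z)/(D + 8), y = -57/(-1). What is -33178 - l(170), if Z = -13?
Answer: -571193/8 ≈ -71399.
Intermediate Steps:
y = 57 (y = -57*(-1) = 57)
v(D) = (-13 + D)/(8 + D) (v(D) = (D - 13)/(D + 8) = (-13 + D)/(8 + D))
l(t) = (57 + t)*(-13/8 + t) (l(t) = (t + 57)*(t + (-13 + 0)/(8 + 0)) = (57 + t)*(t - 13/8) = (57 + t)*(-13/8 + t))
-33178 - l(170) = -33178 - (-741/8 + 170² + (443/8)*170) = -33178 - (-741/8 + 28900 + 37655/4) = -33178 - 1*305769/8 = -33178 - 305769/8 = -571193/8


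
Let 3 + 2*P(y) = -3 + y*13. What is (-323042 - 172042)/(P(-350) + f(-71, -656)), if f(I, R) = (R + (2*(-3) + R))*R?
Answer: -247542/431165 ≈ -0.57412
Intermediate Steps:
P(y) = -3 + 13*y/2 (P(y) = -3/2 + (-3 + y*13)/2 = -3/2 + (-3 + 13*y)/2 = -3/2 + (-3/2 + 13*y/2) = -3 + 13*y/2)
f(I, R) = R*(-6 + 2*R) (f(I, R) = (R + (-6 + R))*R = (-6 + 2*R)*R = R*(-6 + 2*R))
(-323042 - 172042)/(P(-350) + f(-71, -656)) = (-323042 - 172042)/((-3 + (13/2)*(-350)) + 2*(-656)*(-3 - 656)) = -495084/((-3 - 2275) + 2*(-656)*(-659)) = -495084/(-2278 + 864608) = -495084/862330 = -495084*1/862330 = -247542/431165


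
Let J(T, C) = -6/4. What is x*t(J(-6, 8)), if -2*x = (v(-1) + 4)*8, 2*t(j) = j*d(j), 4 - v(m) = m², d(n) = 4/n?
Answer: -56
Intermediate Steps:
v(m) = 4 - m²
J(T, C) = -3/2 (J(T, C) = -6*¼ = -3/2)
t(j) = 2 (t(j) = (j*(4/j))/2 = (½)*4 = 2)
x = -28 (x = -((4 - 1*(-1)²) + 4)*8/2 = -((4 - 1*1) + 4)*8/2 = -((4 - 1) + 4)*8/2 = -(3 + 4)*8/2 = -7*8/2 = -½*56 = -28)
x*t(J(-6, 8)) = -28*2 = -56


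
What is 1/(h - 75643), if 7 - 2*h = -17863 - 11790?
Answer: -1/60813 ≈ -1.6444e-5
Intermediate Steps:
h = 14830 (h = 7/2 - (-17863 - 11790)/2 = 7/2 - ½*(-29653) = 7/2 + 29653/2 = 14830)
1/(h - 75643) = 1/(14830 - 75643) = 1/(-60813) = -1/60813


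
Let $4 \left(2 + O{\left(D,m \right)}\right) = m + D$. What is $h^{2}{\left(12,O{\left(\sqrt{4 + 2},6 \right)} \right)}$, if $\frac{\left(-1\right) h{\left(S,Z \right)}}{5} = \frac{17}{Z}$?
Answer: $\frac{115600}{\left(2 - \sqrt{6}\right)^{2}} \approx 5.7216 \cdot 10^{5}$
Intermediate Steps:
$O{\left(D,m \right)} = -2 + \frac{D}{4} + \frac{m}{4}$ ($O{\left(D,m \right)} = -2 + \frac{m + D}{4} = -2 + \frac{D + m}{4} = -2 + \left(\frac{D}{4} + \frac{m}{4}\right) = -2 + \frac{D}{4} + \frac{m}{4}$)
$h{\left(S,Z \right)} = - \frac{85}{Z}$ ($h{\left(S,Z \right)} = - 5 \frac{17}{Z} = - \frac{85}{Z}$)
$h^{2}{\left(12,O{\left(\sqrt{4 + 2},6 \right)} \right)} = \left(- \frac{85}{-2 + \frac{\sqrt{4 + 2}}{4} + \frac{1}{4} \cdot 6}\right)^{2} = \left(- \frac{85}{-2 + \frac{\sqrt{6}}{4} + \frac{3}{2}}\right)^{2} = \left(- \frac{85}{- \frac{1}{2} + \frac{\sqrt{6}}{4}}\right)^{2} = \frac{7225}{\left(- \frac{1}{2} + \frac{\sqrt{6}}{4}\right)^{2}}$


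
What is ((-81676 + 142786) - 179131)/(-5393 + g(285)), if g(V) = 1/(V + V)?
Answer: 67271970/3074009 ≈ 21.884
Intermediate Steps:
g(V) = 1/(2*V)
((-81676 + 142786) - 179131)/(-5393 + g(285)) = ((-81676 + 142786) - 179131)/(-5393 + (1/2)/285) = (61110 - 179131)/(-5393 + (1/2)*(1/285)) = -118021/(-5393 + 1/570) = -118021/(-3074009/570) = -118021*(-570/3074009) = 67271970/3074009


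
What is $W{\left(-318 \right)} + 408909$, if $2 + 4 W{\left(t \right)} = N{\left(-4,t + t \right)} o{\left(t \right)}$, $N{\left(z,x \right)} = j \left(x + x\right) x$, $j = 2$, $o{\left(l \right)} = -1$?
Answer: $\frac{8825}{2} \approx 4412.5$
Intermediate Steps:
$N{\left(z,x \right)} = 4 x^{2}$ ($N{\left(z,x \right)} = 2 \left(x + x\right) x = 2 \cdot 2 x x = 2 \cdot 2 x^{2} = 4 x^{2}$)
$W{\left(t \right)} = - \frac{1}{2} - 4 t^{2}$ ($W{\left(t \right)} = - \frac{1}{2} + \frac{4 \left(t + t\right)^{2} \left(-1\right)}{4} = - \frac{1}{2} + \frac{4 \left(2 t\right)^{2} \left(-1\right)}{4} = - \frac{1}{2} + \frac{4 \cdot 4 t^{2} \left(-1\right)}{4} = - \frac{1}{2} + \frac{16 t^{2} \left(-1\right)}{4} = - \frac{1}{2} + \frac{\left(-16\right) t^{2}}{4} = - \frac{1}{2} - 4 t^{2}$)
$W{\left(-318 \right)} + 408909 = \left(- \frac{1}{2} - 4 \left(-318\right)^{2}\right) + 408909 = \left(- \frac{1}{2} - 404496\right) + 408909 = - \frac{808993}{2} + 408909 = \frac{8825}{2}$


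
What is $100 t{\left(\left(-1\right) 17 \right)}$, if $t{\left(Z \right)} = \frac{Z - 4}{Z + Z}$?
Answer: $\frac{1050}{17} \approx 61.765$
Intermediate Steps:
$t{\left(Z \right)} = \frac{-4 + Z}{2 Z}$
$100 t{\left(\left(-1\right) 17 \right)} = 100 \frac{-4 - 17}{2 \left(\left(-1\right) 17\right)} = 100 \frac{-4 - 17}{2 \left(-17\right)} = 100 \cdot \frac{1}{2} \left(- \frac{1}{17}\right) \left(-21\right) = 100 \cdot \frac{21}{34} = \frac{1050}{17}$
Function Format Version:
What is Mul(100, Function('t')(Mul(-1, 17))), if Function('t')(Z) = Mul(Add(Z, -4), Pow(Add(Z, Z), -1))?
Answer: Rational(1050, 17) ≈ 61.765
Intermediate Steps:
Function('t')(Z) = Mul(Rational(1, 2), Pow(Z, -1), Add(-4, Z)) (Function('t')(Z) = Mul(Add(-4, Z), Pow(Mul(2, Z), -1)) = Mul(Add(-4, Z), Mul(Rational(1, 2), Pow(Z, -1))) = Mul(Rational(1, 2), Pow(Z, -1), Add(-4, Z)))
Mul(100, Function('t')(Mul(-1, 17))) = Mul(100, Mul(Rational(1, 2), Pow(Mul(-1, 17), -1), Add(-4, Mul(-1, 17)))) = Mul(100, Mul(Rational(1, 2), Pow(-17, -1), Add(-4, -17))) = Mul(100, Mul(Rational(1, 2), Rational(-1, 17), -21)) = Mul(100, Rational(21, 34)) = Rational(1050, 17)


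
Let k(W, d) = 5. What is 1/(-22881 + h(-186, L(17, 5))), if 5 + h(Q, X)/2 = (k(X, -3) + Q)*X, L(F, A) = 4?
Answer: -1/24339 ≈ -4.1086e-5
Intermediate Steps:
h(Q, X) = -10 + 2*X*(5 + Q) (h(Q, X) = -10 + 2*((5 + Q)*X) = -10 + 2*(X*(5 + Q)) = -10 + 2*X*(5 + Q))
1/(-22881 + h(-186, L(17, 5))) = 1/(-22881 + (-10 + 10*4 + 2*(-186)*4)) = 1/(-22881 + (-10 + 40 - 1488)) = 1/(-22881 - 1458) = 1/(-24339) = -1/24339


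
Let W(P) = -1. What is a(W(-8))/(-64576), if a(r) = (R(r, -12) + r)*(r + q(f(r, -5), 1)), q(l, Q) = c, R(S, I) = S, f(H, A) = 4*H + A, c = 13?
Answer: 3/8072 ≈ 0.00037165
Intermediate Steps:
f(H, A) = A + 4*H
q(l, Q) = 13
a(r) = 2*r*(13 + r) (a(r) = (r + r)*(r + 13) = (2*r)*(13 + r) = 2*r*(13 + r))
a(W(-8))/(-64576) = (2*(-1)*(13 - 1))/(-64576) = (2*(-1)*12)*(-1/64576) = -24*(-1/64576) = 3/8072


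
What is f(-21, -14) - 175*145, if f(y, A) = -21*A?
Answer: -25081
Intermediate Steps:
f(-21, -14) - 175*145 = -21*(-14) - 175*145 = 294 - 25375 = -25081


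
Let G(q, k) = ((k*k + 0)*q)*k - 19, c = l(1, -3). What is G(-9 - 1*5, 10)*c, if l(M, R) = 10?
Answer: -140190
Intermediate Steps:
c = 10
G(q, k) = -19 + q*k³ (G(q, k) = ((k² + 0)*q)*k - 19 = (k²*q)*k - 19 = (q*k²)*k - 19 = q*k³ - 19 = -19 + q*k³)
G(-9 - 1*5, 10)*c = (-19 + (-9 - 1*5)*10³)*10 = (-19 + (-9 - 5)*1000)*10 = (-19 - 14*1000)*10 = (-19 - 14000)*10 = -14019*10 = -140190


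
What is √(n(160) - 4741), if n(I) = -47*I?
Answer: I*√12261 ≈ 110.73*I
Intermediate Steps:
√(n(160) - 4741) = √(-47*160 - 4741) = √(-7520 - 4741) = √(-12261) = I*√12261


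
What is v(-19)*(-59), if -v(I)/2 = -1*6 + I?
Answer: -2950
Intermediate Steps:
v(I) = 12 - 2*I (v(I) = -2*(-1*6 + I) = -2*(-6 + I) = 12 - 2*I)
v(-19)*(-59) = (12 - 2*(-19))*(-59) = (12 + 38)*(-59) = 50*(-59) = -2950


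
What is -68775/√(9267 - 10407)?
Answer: 4585*I*√285/38 ≈ 2036.9*I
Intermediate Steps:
-68775/√(9267 - 10407) = -68775*(-I*√285/570) = -(-4585)*I*√285/38 = 4585*I*√285/38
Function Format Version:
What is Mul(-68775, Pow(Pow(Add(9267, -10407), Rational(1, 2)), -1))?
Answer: Mul(Rational(4585, 38), I, Pow(285, Rational(1, 2))) ≈ Mul(2036.9, I)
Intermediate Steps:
Mul(-68775, Pow(Pow(Add(9267, -10407), Rational(1, 2)), -1)) = Mul(-68775, Pow(Pow(-1140, Rational(1, 2)), -1)) = Mul(-68775, Pow(Mul(2, I, Pow(285, Rational(1, 2))), -1)) = Mul(-68775, Mul(Rational(-1, 570), I, Pow(285, Rational(1, 2)))) = Mul(Rational(4585, 38), I, Pow(285, Rational(1, 2)))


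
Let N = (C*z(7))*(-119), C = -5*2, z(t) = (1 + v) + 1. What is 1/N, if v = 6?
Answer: 1/9520 ≈ 0.00010504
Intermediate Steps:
z(t) = 8 (z(t) = (1 + 6) + 1 = 7 + 1 = 8)
C = -10
N = 9520 (N = -10*8*(-119) = -80*(-119) = 9520)
1/N = 1/9520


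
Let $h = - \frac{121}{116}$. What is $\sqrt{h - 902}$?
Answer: $\frac{i \sqrt{3037837}}{58} \approx 30.051 i$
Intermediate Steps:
$h = - \frac{121}{116}$ ($h = \left(-121\right) \frac{1}{116} = - \frac{121}{116} \approx -1.0431$)
$\sqrt{h - 902} = \sqrt{- \frac{121}{116} - 902} = \sqrt{- \frac{104753}{116}} = \frac{i \sqrt{3037837}}{58}$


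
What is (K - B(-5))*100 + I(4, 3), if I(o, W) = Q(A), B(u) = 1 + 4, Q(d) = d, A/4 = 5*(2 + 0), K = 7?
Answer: 240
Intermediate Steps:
A = 40 (A = 4*(5*(2 + 0)) = 4*(5*2) = 4*10 = 40)
B(u) = 5
I(o, W) = 40
(K - B(-5))*100 + I(4, 3) = (7 - 1*5)*100 + 40 = (7 - 5)*100 + 40 = 2*100 + 40 = 200 + 40 = 240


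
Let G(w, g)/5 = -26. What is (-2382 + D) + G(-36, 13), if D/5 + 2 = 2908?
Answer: 12018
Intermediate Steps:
D = 14530 (D = -10 + 5*2908 = -10 + 14540 = 14530)
G(w, g) = -130 (G(w, g) = 5*(-26) = -130)
(-2382 + D) + G(-36, 13) = (-2382 + 14530) - 130 = 12148 - 130 = 12018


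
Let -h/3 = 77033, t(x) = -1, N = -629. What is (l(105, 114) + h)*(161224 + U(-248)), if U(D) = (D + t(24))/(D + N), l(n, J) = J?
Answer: -32659823101545/877 ≈ -3.7240e+10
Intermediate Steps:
h = -231099 (h = -3*77033 = -231099)
U(D) = (-1 + D)/(-629 + D) (U(D) = (D - 1)/(D - 629) = (-1 + D)/(-629 + D))
(l(105, 114) + h)*(161224 + U(-248)) = (114 - 231099)*(161224 + (-1 - 248)/(-629 - 248)) = -230985*(161224 - 249/(-877)) = -230985*(161224 - 1/877*(-249)) = -230985*(161224 + 249/877) = -230985*141393697/877 = -32659823101545/877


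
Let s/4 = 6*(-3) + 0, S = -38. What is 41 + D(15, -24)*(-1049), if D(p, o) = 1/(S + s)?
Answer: 5559/110 ≈ 50.536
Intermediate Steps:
s = -72 (s = 4*(6*(-3) + 0) = 4*(-18 + 0) = 4*(-18) = -72)
D(p, o) = -1/110 (D(p, o) = 1/(-38 - 72) = 1/(-110) = -1/110)
41 + D(15, -24)*(-1049) = 41 - 1/110*(-1049) = 41 + 1049/110 = 5559/110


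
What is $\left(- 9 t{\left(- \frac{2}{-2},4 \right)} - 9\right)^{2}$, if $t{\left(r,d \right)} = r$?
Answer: $324$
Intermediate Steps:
$\left(- 9 t{\left(- \frac{2}{-2},4 \right)} - 9\right)^{2} = \left(- 9 \left(- \frac{2}{-2}\right) - 9\right)^{2} = \left(- 9 \left(\left(-2\right) \left(- \frac{1}{2}\right)\right) - 9\right)^{2} = \left(\left(-9\right) 1 - 9\right)^{2} = \left(-9 - 9\right)^{2} = \left(-18\right)^{2} = 324$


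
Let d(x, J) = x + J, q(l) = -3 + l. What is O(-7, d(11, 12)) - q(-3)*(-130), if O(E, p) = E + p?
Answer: -764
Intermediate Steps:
d(x, J) = J + x
O(-7, d(11, 12)) - q(-3)*(-130) = (-7 + (12 + 11)) - (-3 - 3)*(-130) = (-7 + 23) - (-6)*(-130) = 16 - 1*780 = 16 - 780 = -764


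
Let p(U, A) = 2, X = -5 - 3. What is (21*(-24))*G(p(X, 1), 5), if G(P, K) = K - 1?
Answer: -2016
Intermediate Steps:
X = -8
G(P, K) = -1 + K
(21*(-24))*G(p(X, 1), 5) = (21*(-24))*(-1 + 5) = -504*4 = -2016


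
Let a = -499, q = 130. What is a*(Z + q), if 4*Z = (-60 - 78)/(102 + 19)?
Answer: -15664109/242 ≈ -64728.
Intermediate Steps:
Z = -69/242 (Z = ((-60 - 78)/(102 + 19))/4 = (-138/121)/4 = (-138*1/121)/4 = (¼)*(-138/121) = -69/242 ≈ -0.28512)
a*(Z + q) = -499*(-69/242 + 130) = -499*31391/242 = -15664109/242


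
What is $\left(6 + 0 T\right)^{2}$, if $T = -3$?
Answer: $36$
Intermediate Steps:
$\left(6 + 0 T\right)^{2} = \left(6 + 0 \left(-3\right)\right)^{2} = \left(6 + 0\right)^{2} = 6^{2} = 36$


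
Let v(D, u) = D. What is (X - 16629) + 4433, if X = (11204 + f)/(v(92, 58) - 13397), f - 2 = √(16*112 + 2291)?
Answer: -162278986/13305 - √4083/13305 ≈ -12197.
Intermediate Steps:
f = 2 + √4083 (f = 2 + √(16*112 + 2291) = 2 + √(1792 + 2291) = 2 + √4083 ≈ 65.898)
X = -11206/13305 - √4083/13305 (X = (11204 + (2 + √4083))/(92 - 13397) = (11206 + √4083)/(-13305) = (11206 + √4083)*(-1/13305) = -11206/13305 - √4083/13305 ≈ -0.84704)
(X - 16629) + 4433 = ((-11206/13305 - √4083/13305) - 16629) + 4433 = (-221260051/13305 - √4083/13305) + 4433 = -162278986/13305 - √4083/13305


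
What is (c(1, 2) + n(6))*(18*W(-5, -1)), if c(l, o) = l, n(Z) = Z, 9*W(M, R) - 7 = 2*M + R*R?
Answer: -28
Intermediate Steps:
W(M, R) = 7/9 + R²/9 + 2*M/9 (W(M, R) = 7/9 + (2*M + R*R)/9 = 7/9 + (2*M + R²)/9 = 7/9 + (R² + 2*M)/9 = 7/9 + (R²/9 + 2*M/9) = 7/9 + R²/9 + 2*M/9)
(c(1, 2) + n(6))*(18*W(-5, -1)) = (1 + 6)*(18*(7/9 + (⅑)*(-1)² + (2/9)*(-5))) = 7*(18*(7/9 + (⅑)*1 - 10/9)) = 7*(18*(7/9 + ⅑ - 10/9)) = 7*(18*(-2/9)) = 7*(-4) = -28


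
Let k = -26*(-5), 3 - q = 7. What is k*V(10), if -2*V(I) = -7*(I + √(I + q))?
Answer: 4550 + 455*√6 ≈ 5664.5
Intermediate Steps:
q = -4 (q = 3 - 1*7 = 3 - 7 = -4)
V(I) = 7*I/2 + 7*√(-4 + I)/2 (V(I) = -(-7)*(I + √(I - 4))/2 = -(-7)*(I + √(-4 + I))/2 = -(-7*I - 7*√(-4 + I))/2 = 7*I/2 + 7*√(-4 + I)/2)
k = 130
k*V(10) = 130*((7/2)*10 + 7*√(-4 + 10)/2) = 130*(35 + 7*√6/2) = 4550 + 455*√6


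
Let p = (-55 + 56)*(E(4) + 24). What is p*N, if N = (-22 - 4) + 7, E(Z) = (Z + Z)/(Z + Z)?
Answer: -475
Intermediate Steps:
E(Z) = 1 (E(Z) = (2*Z)/((2*Z)) = (2*Z)*(1/(2*Z)) = 1)
N = -19 (N = -26 + 7 = -19)
p = 25 (p = (-55 + 56)*(1 + 24) = 1*25 = 25)
p*N = 25*(-19) = -475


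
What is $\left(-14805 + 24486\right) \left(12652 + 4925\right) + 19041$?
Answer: $170181978$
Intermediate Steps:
$\left(-14805 + 24486\right) \left(12652 + 4925\right) + 19041 = 9681 \cdot 17577 + 19041 = 170162937 + 19041 = 170181978$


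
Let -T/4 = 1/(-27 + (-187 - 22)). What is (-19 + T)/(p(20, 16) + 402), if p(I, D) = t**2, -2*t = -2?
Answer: -1120/23777 ≈ -0.047104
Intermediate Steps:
T = 1/59 (T = -4/(-27 + (-187 - 22)) = -4/(-27 - 209) = -4/(-236) = -4*(-1/236) = 1/59 ≈ 0.016949)
t = 1 (t = -1/2*(-2) = 1)
p(I, D) = 1 (p(I, D) = 1**2 = 1)
(-19 + T)/(p(20, 16) + 402) = (-19 + 1/59)/(1 + 402) = -1120/59/403 = -1120/59*1/403 = -1120/23777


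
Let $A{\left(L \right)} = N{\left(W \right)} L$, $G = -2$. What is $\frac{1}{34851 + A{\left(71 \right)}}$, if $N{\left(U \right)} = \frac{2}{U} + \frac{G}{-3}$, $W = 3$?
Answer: $\frac{3}{104837} \approx 2.8616 \cdot 10^{-5}$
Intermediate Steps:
$N{\left(U \right)} = \frac{2}{3} + \frac{2}{U}$ ($N{\left(U \right)} = \frac{2}{U} - \frac{2}{-3} = \frac{2}{U} - - \frac{2}{3} = \frac{2}{U} + \frac{2}{3} = \frac{2}{3} + \frac{2}{U}$)
$A{\left(L \right)} = \frac{4 L}{3}$ ($A{\left(L \right)} = \left(\frac{2}{3} + \frac{2}{3}\right) L = \frac{4 L}{3}$)
$\frac{1}{34851 + A{\left(71 \right)}} = \frac{1}{34851 + \frac{4}{3} \cdot 71} = \frac{1}{34851 + \frac{284}{3}} = \frac{1}{\frac{104837}{3}} = \frac{3}{104837}$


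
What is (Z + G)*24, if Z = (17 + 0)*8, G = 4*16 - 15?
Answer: 4440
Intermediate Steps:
G = 49 (G = 64 - 15 = 49)
Z = 136 (Z = 17*8 = 136)
(Z + G)*24 = (136 + 49)*24 = 185*24 = 4440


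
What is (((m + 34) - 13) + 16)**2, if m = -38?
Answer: 1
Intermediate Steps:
(((m + 34) - 13) + 16)**2 = (((-38 + 34) - 13) + 16)**2 = ((-4 - 13) + 16)**2 = (-17 + 16)**2 = (-1)**2 = 1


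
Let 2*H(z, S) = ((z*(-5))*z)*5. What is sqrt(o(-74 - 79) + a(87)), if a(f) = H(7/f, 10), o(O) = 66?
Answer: sqrt(1995766)/174 ≈ 8.1190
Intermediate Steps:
H(z, S) = -25*z**2/2 (H(z, S) = (((z*(-5))*z)*5)/2 = (((-5*z)*z)*5)/2 = (-5*z**2*5)/2 = (-25*z**2)/2 = -25*z**2/2)
a(f) = -1225/(2*f**2) (a(f) = -25*49/f**2/2 = -1225/(2*f**2))
sqrt(o(-74 - 79) + a(87)) = sqrt(66 - 1225/2/87**2) = sqrt(66 - 1225/2*1/7569) = sqrt(66 - 1225/15138) = sqrt(997883/15138) = sqrt(1995766)/174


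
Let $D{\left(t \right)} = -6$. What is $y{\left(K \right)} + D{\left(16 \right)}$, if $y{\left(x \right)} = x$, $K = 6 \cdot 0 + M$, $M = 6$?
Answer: $0$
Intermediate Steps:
$K = 6$ ($K = 6 \cdot 0 + 6 = 0 + 6 = 6$)
$y{\left(K \right)} + D{\left(16 \right)} = 6 - 6 = 0$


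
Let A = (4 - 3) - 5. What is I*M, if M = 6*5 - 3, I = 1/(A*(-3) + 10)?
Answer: 27/22 ≈ 1.2273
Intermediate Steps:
A = -4 (A = 1 - 5 = -4)
I = 1/22 (I = 1/(-4*(-3) + 10) = 1/(12 + 10) = 1/22 ≈ 0.045455)
M = 27 (M = 30 - 3 = 27)
I*M = (1/22)*27 = 27/22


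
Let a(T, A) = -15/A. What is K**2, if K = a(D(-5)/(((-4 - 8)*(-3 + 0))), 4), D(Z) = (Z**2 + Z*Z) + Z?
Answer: 225/16 ≈ 14.063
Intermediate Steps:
D(Z) = Z + 2*Z**2 (D(Z) = (Z**2 + Z**2) + Z = 2*Z**2 + Z = Z + 2*Z**2)
K = -15/4 ≈ -3.7500
K**2 = (-15/4)**2 = 225/16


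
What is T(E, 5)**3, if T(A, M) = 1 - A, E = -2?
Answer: 27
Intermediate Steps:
T(E, 5)**3 = (1 - 1*(-2))**3 = (1 + 2)**3 = 3**3 = 27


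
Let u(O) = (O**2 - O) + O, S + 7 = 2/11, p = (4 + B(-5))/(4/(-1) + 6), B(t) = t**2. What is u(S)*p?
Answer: 163125/242 ≈ 674.07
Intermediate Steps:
p = 29/2 (p = (4 + (-5)**2)/(4/(-1) + 6) = (4 + 25)/(4*(-1) + 6) = 29/(-4 + 6) = 29/2 ≈ 14.500)
S = -75/11 (S = -7 + 2/11 = -75/11 ≈ -6.8182)
u(O) = O**2
u(S)*p = (-75/11)**2*(29/2) = (5625/121)*(29/2) = 163125/242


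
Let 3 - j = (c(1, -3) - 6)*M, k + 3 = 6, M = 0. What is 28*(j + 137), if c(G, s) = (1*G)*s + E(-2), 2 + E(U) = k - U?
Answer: 3920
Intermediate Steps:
k = 3 (k = -3 + 6 = 3)
E(U) = 1 - U (E(U) = -2 + (3 - U) = 1 - U)
c(G, s) = 3 + G*s (c(G, s) = (1*G)*s + (1 - 1*(-2)) = G*s + (1 + 2) = G*s + 3 = 3 + G*s)
j = 3 (j = 3 - ((3 + 1*(-3)) - 6)*0 = 3 - ((3 - 3) - 6)*0 = 3 - (0 - 6)*0 = 3 - (-6)*0 = 3 - 1*0 = 3 + 0 = 3)
28*(j + 137) = 28*(3 + 137) = 28*140 = 3920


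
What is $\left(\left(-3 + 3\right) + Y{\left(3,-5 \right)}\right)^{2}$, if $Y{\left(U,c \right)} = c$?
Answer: $25$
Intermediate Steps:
$\left(\left(-3 + 3\right) + Y{\left(3,-5 \right)}\right)^{2} = \left(\left(-3 + 3\right) - 5\right)^{2} = \left(0 - 5\right)^{2} = \left(-5\right)^{2} = 25$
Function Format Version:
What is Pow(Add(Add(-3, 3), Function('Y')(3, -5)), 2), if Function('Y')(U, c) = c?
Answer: 25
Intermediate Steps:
Pow(Add(Add(-3, 3), Function('Y')(3, -5)), 2) = Pow(Add(Add(-3, 3), -5), 2) = Pow(Add(0, -5), 2) = Pow(-5, 2) = 25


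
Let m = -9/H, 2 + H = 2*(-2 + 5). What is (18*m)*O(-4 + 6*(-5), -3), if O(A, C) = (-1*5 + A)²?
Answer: -123201/2 ≈ -61601.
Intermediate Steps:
H = 4 (H = -2 + 2*(-2 + 5) = -2 + 2*3 = -2 + 6 = 4)
m = -9/4 ≈ -2.2500
O(A, C) = (-5 + A)²
(18*m)*O(-4 + 6*(-5), -3) = (18*(-9/4))*(-5 + (-4 + 6*(-5)))² = -81*(-5 + (-4 - 30))²/2 = -81*(-5 - 34)²/2 = -81/2*(-39)² = -81/2*1521 = -123201/2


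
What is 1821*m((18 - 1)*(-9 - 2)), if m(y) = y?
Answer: -340527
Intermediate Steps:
1821*m((18 - 1)*(-9 - 2)) = 1821*((18 - 1)*(-9 - 2)) = 1821*(17*(-11)) = 1821*(-187) = -340527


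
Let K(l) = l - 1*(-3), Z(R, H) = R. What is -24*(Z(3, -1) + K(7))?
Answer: -312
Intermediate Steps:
K(l) = 3 + l (K(l) = l + 3 = 3 + l)
-24*(Z(3, -1) + K(7)) = -24*(3 + (3 + 7)) = -24*(3 + 10) = -24*13 = -312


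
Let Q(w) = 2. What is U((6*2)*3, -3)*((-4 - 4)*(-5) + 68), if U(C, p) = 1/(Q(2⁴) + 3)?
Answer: 108/5 ≈ 21.600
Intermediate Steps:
U(C, p) = ⅕ (U(C, p) = 1/(2 + 3) = 1/5 = ⅕)
U((6*2)*3, -3)*((-4 - 4)*(-5) + 68) = ((-4 - 4)*(-5) + 68)/5 = (-8*(-5) + 68)/5 = (40 + 68)/5 = (⅕)*108 = 108/5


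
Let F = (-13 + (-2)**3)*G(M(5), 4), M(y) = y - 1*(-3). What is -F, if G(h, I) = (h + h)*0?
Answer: 0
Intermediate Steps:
M(y) = 3 + y (M(y) = y + 3 = 3 + y)
G(h, I) = 0 (G(h, I) = (2*h)*0 = 0)
F = 0 (F = (-13 + (-2)**3)*0 = (-13 - 8)*0 = -21*0 = 0)
-F = -1*0 = 0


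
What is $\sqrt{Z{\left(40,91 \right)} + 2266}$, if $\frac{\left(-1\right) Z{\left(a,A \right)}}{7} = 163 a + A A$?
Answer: $i \sqrt{101341} \approx 318.34 i$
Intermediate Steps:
$Z{\left(a,A \right)} = - 1141 a - 7 A^{2}$ ($Z{\left(a,A \right)} = - 7 \left(163 a + A A\right) = - 7 \left(163 a + A^{2}\right) = - 7 \left(A^{2} + 163 a\right) = - 1141 a - 7 A^{2}$)
$\sqrt{Z{\left(40,91 \right)} + 2266} = \sqrt{\left(\left(-1141\right) 40 - 7 \cdot 91^{2}\right) + 2266} = \sqrt{\left(-45640 - 57967\right) + 2266} = \sqrt{-103607 + 2266} = \sqrt{-101341} = i \sqrt{101341}$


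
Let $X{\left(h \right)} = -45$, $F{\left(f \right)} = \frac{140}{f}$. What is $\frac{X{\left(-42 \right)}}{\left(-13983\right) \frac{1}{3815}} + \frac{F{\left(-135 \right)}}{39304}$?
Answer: $\frac{15181874323}{1236572622} \approx 12.277$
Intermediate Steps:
$\frac{X{\left(-42 \right)}}{\left(-13983\right) \frac{1}{3815}} + \frac{F{\left(-135 \right)}}{39304} = - \frac{45}{\left(-13983\right) \frac{1}{3815}} + \frac{140 \frac{1}{-135}}{39304} = - \frac{45}{\left(-13983\right) \frac{1}{3815}} + 140 \left(- \frac{1}{135}\right) \frac{1}{39304} = - \frac{45}{- \frac{13983}{3815}} - \frac{7}{265302} = \left(-45\right) \left(- \frac{3815}{13983}\right) - \frac{7}{265302} = \frac{57225}{4661} - \frac{7}{265302} = \frac{15181874323}{1236572622}$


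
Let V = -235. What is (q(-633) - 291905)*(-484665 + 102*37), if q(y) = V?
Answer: 140487496740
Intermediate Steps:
q(y) = -235
(q(-633) - 291905)*(-484665 + 102*37) = (-235 - 291905)*(-484665 + 102*37) = -292140*(-484665 + 3774) = -292140*(-480891) = 140487496740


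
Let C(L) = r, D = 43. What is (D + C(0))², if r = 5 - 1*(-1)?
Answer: 2401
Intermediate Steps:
r = 6 (r = 5 + 1 = 6)
C(L) = 6
(D + C(0))² = (43 + 6)² = 49² = 2401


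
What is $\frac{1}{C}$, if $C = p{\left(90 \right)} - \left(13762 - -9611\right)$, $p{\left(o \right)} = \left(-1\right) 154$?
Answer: $- \frac{1}{23527} \approx -4.2504 \cdot 10^{-5}$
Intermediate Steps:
$p{\left(o \right)} = -154$
$C = -23527$ ($C = -154 - \left(13762 - -9611\right) = -154 - \left(13762 + 9611\right) = -154 - 23373 = -23527$)
$\frac{1}{C} = \frac{1}{-23527} = - \frac{1}{23527}$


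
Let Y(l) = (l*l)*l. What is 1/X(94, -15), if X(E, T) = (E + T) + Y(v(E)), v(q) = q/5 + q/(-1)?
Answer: -125/53147501 ≈ -2.3519e-6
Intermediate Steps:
v(q) = -4*q/5 (v(q) = q*(⅕) + q*(-1) = q/5 - q = -4*q/5)
Y(l) = l³ (Y(l) = l²*l = l³)
X(E, T) = E + T - 64*E³/125 (X(E, T) = (E + T) + (-4*E/5)³ = (E + T) - 64*E³/125 = E + T - 64*E³/125)
1/X(94, -15) = 1/(94 - 15 - 64/125*94³) = 1/(94 - 15 - 64/125*830584) = 1/(94 - 15 - 53157376/125) = 1/(-53147501/125) = -125/53147501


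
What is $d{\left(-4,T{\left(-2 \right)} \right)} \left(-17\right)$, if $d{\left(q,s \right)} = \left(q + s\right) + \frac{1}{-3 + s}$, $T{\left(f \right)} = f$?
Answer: $\frac{527}{5} \approx 105.4$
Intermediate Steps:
$d{\left(q,s \right)} = q + s + \frac{1}{-3 + s}$
$d{\left(-4,T{\left(-2 \right)} \right)} \left(-17\right) = \frac{1 + \left(-2\right)^{2} - -12 - -6 - -8}{-3 - 2} \left(-17\right) = \frac{1 + 4 + 12 + 6 + 8}{-5} \left(-17\right) = \left(- \frac{1}{5}\right) 31 \left(-17\right) = \left(- \frac{31}{5}\right) \left(-17\right) = \frac{527}{5}$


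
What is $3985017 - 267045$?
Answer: $3717972$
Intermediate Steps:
$3985017 - 267045 = 3717972$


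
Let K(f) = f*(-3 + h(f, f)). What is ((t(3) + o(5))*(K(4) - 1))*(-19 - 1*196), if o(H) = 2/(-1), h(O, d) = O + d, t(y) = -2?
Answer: 16340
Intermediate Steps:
o(H) = -2 (o(H) = 2*(-1) = -2)
K(f) = f*(-3 + 2*f) (K(f) = f*(-3 + (f + f)) = f*(-3 + 2*f))
((t(3) + o(5))*(K(4) - 1))*(-19 - 1*196) = ((-2 - 2)*(4*(-3 + 2*4) - 1))*(-19 - 1*196) = (-4*(4*(-3 + 8) - 1))*(-19 - 196) = -4*(4*5 - 1)*(-215) = -4*(20 - 1)*(-215) = -4*19*(-215) = -76*(-215) = 16340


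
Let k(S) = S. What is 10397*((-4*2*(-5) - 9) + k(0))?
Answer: 322307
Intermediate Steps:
10397*((-4*2*(-5) - 9) + k(0)) = 10397*((-4*2*(-5) - 9) + 0) = 10397*((-8*(-5) - 9) + 0) = 10397*((40 - 9) + 0) = 10397*(31 + 0) = 10397*31 = 322307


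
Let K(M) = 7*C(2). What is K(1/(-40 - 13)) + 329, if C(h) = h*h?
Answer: 357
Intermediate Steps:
C(h) = h²
K(M) = 28 (K(M) = 7*2² = 7*4 = 28)
K(1/(-40 - 13)) + 329 = 28 + 329 = 357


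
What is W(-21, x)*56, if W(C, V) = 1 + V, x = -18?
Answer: -952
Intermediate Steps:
W(-21, x)*56 = (1 - 18)*56 = -17*56 = -952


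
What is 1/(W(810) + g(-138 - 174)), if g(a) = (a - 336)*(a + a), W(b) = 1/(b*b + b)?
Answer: 656910/265622872321 ≈ 2.4731e-6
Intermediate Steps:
W(b) = 1/(b + b²) (W(b) = 1/(b² + b) = 1/(b + b²))
g(a) = 2*a*(-336 + a) (g(a) = (-336 + a)*(2*a) = 2*a*(-336 + a))
1/(W(810) + g(-138 - 174)) = 1/(1/(810*(1 + 810)) + 2*(-138 - 174)*(-336 + (-138 - 174))) = 1/((1/810)/811 + 2*(-312)*(-336 - 312)) = 1/((1/810)*(1/811) + 2*(-312)*(-648)) = 1/(1/656910 + 404352) = 1/(265622872321/656910) = 656910/265622872321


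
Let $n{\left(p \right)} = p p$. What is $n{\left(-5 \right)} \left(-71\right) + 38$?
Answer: $-1737$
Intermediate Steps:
$n{\left(p \right)} = p^{2}$
$n{\left(-5 \right)} \left(-71\right) + 38 = \left(-5\right)^{2} \left(-71\right) + 38 = 25 \left(-71\right) + 38 = -1775 + 38 = -1737$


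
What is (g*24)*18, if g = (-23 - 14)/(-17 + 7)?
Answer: 7992/5 ≈ 1598.4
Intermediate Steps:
g = 37/10 (g = -37/(-10) = -37*(-⅒) = 37/10 ≈ 3.7000)
(g*24)*18 = ((37/10)*24)*18 = (444/5)*18 = 7992/5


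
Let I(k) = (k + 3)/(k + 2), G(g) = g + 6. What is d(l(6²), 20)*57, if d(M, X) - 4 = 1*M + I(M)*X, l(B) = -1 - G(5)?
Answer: 570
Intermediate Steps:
G(g) = 6 + g
l(B) = -12 (l(B) = -1 - (6 + 5) = -1 - 1*11 = -1 - 11 = -12)
I(k) = (3 + k)/(2 + k)
d(M, X) = 4 + M + X*(3 + M)/(2 + M) (d(M, X) = 4 + (1*M + ((3 + M)/(2 + M))*X) = 4 + (M + X*(3 + M)/(2 + M)) = 4 + M + X*(3 + M)/(2 + M))
d(l(6²), 20)*57 = ((20*(3 - 12) + (2 - 12)*(4 - 12))/(2 - 12))*57 = ((20*(-9) - 10*(-8))/(-10))*57 = -(-180 + 80)/10*57 = -⅒*(-100)*57 = 10*57 = 570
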